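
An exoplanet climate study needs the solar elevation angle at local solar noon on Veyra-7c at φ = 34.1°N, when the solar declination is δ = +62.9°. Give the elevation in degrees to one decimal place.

At local noon the hour angle is zero, so the zenith angle equals |φ − δ| = |+34.1° − (+62.900°)| = 28.800°.
Elevation = 90° − 28.800° = 61.2°.

61.2°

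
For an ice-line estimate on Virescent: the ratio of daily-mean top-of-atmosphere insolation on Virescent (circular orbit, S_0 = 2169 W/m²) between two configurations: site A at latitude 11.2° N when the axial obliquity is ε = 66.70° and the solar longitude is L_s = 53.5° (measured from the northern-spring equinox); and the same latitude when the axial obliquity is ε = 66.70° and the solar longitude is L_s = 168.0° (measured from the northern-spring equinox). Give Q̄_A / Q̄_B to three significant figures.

— Configuration A (ϕ=+11.2°):
Solar declination: sin δ = sin ε · sin L_s = sin 66.70° × sin 53.5° = 0.73830, so δ = +47.587°.
cos h₀ = −tan(+11.2°) tan(+47.587°) = -0.2167, h₀ = 1.7893 rad.
Bracket: h₀ sin ϕ sin δ + cos ϕ cos δ sin h₀ = 1.7893×0.19423×0.73830 + 0.98096×0.67447×0.97623 = 0.256586 + 0.645901 = 0.902487.
Q̄ = (S_0/π) × [bracket] = (2169/π) × 0.902487 = 623.09 W/m².
— Configuration B (ϕ=+11.2°):
Solar declination: sin δ = sin ε · sin L_s = sin 66.70° × sin 168.0° = 0.19096, so δ = +11.009°.
cos h₀ = −tan(+11.2°) tan(+11.009°) = -0.0385, h₀ = 1.6093 rad.
Bracket: h₀ sin ϕ sin δ + cos ϕ cos δ sin h₀ = 1.6093×0.19423×0.19096 + 0.98096×0.98160×0.99926 = 0.059689 + 0.962198 = 1.021887.
Q̄ = (S_0/π) × [bracket] = (2169/π) × 1.021887 = 705.53 W/m².
Ratio Q̄_A / Q̄_B = 623.09 / 705.53 = 0.8832.

Q̄_A / Q̄_B ≈ 0.883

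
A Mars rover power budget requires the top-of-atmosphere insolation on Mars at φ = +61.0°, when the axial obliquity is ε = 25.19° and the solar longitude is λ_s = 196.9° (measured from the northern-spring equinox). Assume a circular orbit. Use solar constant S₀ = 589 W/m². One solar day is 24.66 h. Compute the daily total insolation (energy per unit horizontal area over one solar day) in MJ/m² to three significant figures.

5.38 MJ/m²

Solar declination: sin δ = sin ε · sin λ_s = sin 25.19° × sin 196.9° = -0.12373, so δ = -7.107°.
cos H₀ = −tan(+61.0°) tan(-7.107°) = 0.2249, H₀ = 1.3439 rad.
Bracket: H₀ sin φ sin δ + cos φ cos δ sin H₀ = 1.3439×0.87462×-0.12373 + 0.48481×0.99232×0.97437 = -0.145432 + 0.468756 = 0.323324.
Q̄ = (S₀/π) × [bracket] = (589/π) × 0.323324 = 60.618 W/m².
Daily total = Q̄ × 24.66 h × 3600 s/h = 60.618 × 24.66 × 3600 / 10⁶ = 5.381 MJ/m².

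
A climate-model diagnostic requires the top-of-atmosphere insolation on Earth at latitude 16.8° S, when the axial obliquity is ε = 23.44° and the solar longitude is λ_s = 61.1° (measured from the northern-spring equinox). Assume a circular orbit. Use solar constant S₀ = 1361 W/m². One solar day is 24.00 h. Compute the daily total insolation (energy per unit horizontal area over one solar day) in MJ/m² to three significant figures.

Solar declination: sin δ = sin ε · sin λ_s = sin 23.44° × sin 61.1° = 0.34825, so δ = +20.380°.
cos H₀ = −tan(-16.8°) tan(+20.380°) = 0.1122, H₀ = 1.4584 rad.
Bracket: H₀ sin φ sin δ + cos φ cos δ sin H₀ = 1.4584×-0.28903×0.34825 + 0.95732×0.93740×0.99369 = -0.146795 + 0.891729 = 0.744934.
Q̄ = (S₀/π) × [bracket] = (1361/π) × 0.744934 = 322.72 W/m².
Daily total = Q̄ × 24.00 h × 3600 s/h = 322.72 × 24.00 × 3600 / 10⁶ = 27.88 MJ/m².

27.9 MJ/m²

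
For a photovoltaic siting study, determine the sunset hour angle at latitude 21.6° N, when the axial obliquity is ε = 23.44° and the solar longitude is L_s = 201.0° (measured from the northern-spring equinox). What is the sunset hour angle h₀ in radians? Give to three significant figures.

h₀ = 1.51 rad

Solar declination: sin δ = sin ε · sin L_s = sin 23.44° × sin 201.0° = -0.14255, so δ = -8.196°.
cos h₀ = −tan ϕ · tan δ = −tan(+21.6°) × tan(-8.196°) = 0.0570, so h₀ = 1.5137 rad = 86.73°.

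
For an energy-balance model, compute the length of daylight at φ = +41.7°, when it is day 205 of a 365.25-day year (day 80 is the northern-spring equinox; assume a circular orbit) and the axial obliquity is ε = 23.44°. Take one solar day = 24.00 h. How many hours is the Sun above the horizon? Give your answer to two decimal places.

Solar longitude: λ_s = 360° × (205 − 80)/365.25 = 123.203°.
sin δ = sin 23.44° × sin 123.203° = 0.33284, so δ = +19.441°.
cos H₀ = −tan φ · tan δ = −tan(+41.7°) × tan(+19.441°) = -0.3145, so H₀ = 1.8907 rad = 108.33°.
Daylight = 2H₀/(2π) × 24.00 h = (1.8907/π) × 24.00 = 14.44 h.

14.44 h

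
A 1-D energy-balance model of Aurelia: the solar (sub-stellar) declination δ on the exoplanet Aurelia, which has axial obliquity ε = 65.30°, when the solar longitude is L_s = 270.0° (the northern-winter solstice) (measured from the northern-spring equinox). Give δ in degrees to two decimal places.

sin δ = sin ε · sin L_s = sin 65.30° × sin 270.0° = -0.908508.
δ = arcsin(-0.908508) = -65.30°.

δ = -65.30°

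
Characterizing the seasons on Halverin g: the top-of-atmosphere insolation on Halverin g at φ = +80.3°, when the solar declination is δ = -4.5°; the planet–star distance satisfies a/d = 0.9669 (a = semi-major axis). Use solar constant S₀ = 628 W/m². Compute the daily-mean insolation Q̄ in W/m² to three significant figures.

Q̄ ≈ 12.1 W/m²

cos H₀ = −tan(+80.3°) tan(-4.500°) = 0.4604, H₀ = 1.0923 rad.
Bracket: H₀ sin φ sin δ + cos φ cos δ sin H₀ = 1.0923×0.98570×-0.07846 + 0.16849×0.99692×0.88770 = -0.084476 + 0.149108 = 0.064632.
Inverse-square distance factor (a/d)² = 0.9669² = 0.934896.
Q̄ = (S₀/π) × 0.934896 × [bracket] = (628/π) × 0.934896 × 0.064632 = 12.08 W/m².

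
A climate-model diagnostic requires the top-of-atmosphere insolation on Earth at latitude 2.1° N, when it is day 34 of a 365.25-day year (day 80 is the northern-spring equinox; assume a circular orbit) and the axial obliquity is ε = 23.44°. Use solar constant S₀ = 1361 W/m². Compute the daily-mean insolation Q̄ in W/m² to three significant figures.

Q̄ ≈ 408 W/m²

Solar longitude: λ_s = 360° × (34 − 80)/365.25 = -45.339°, i.e. -45.339° + 360° = 314.661°.
sin δ = sin 23.44° × sin 314.661° = -0.28294, so δ = -16.436°.
cos H₀ = −tan(+2.1°) tan(-16.436°) = 0.0108, H₀ = 1.5600 rad.
Bracket: H₀ sin φ sin δ + cos φ cos δ sin H₀ = 1.5600×0.03664×-0.28294 + 0.99933×0.95914×0.99994 = -0.016172 + 0.958440 = 0.942268.
Q̄ = (S₀/π) × [bracket] = (1361/π) × 0.942268 = 408.2 W/m².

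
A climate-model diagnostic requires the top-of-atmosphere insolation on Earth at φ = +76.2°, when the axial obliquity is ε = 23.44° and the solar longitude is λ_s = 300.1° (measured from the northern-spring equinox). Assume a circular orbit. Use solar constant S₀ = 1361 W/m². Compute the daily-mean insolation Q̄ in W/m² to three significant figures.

Solar declination: sin δ = sin ε · sin λ_s = sin 23.44° × sin 300.1° = -0.34415, so δ = -20.130°.
cos H₀ = −tan(+76.2°) tan(-20.130°) = 1.4923 ≥ 1 ⇒ polar night, H₀ = 0 and Q̄ = 0.

Q̄ ≈ 0.00 W/m²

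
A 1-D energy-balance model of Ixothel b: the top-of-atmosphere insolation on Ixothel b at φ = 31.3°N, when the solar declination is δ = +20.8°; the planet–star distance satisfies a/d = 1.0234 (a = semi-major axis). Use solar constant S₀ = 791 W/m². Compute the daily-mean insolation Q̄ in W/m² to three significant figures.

Q̄ ≈ 293 W/m²

cos H₀ = −tan(+31.3°) tan(+20.800°) = -0.2310, H₀ = 1.8039 rad.
Bracket: H₀ sin φ sin δ + cos φ cos δ sin H₀ = 1.8039×0.51952×0.35511 + 0.85446×0.93483×0.97296 = 0.332796 + 0.777176 = 1.109972.
Inverse-square distance factor (a/d)² = 1.0234² = 1.047348.
Q̄ = (S₀/π) × 1.047348 × [bracket] = (791/π) × 1.047348 × 1.109972 = 292.7 W/m².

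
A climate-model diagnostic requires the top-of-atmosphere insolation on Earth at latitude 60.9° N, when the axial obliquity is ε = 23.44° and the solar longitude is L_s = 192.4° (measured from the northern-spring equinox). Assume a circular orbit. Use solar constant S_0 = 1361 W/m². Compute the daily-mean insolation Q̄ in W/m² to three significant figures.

Q̄ ≈ 162 W/m²

Solar declination: sin δ = sin ε · sin L_s = sin 23.44° × sin 192.4° = -0.08542, so δ = -4.900°.
cos h₀ = −tan(+60.9°) tan(-4.900°) = 0.1540, h₀ = 1.4161 rad.
Bracket: h₀ sin ϕ sin δ + cos ϕ cos δ sin h₀ = 1.4161×0.87377×-0.08542 + 0.48634×0.99635×0.98807 = -0.105694 + 0.478784 = 0.373090.
Q̄ = (S_0/π) × [bracket] = (1361/π) × 0.373090 = 161.6 W/m².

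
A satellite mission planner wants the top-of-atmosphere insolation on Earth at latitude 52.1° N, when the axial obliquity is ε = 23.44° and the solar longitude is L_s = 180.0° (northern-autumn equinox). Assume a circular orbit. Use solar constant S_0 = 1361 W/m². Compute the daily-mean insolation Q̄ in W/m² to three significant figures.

Solar declination: sin δ = sin ε · sin L_s = sin 23.44° × sin 180.0° = 0.00000, so δ = +0.000°.
cos h₀ = −tan(+52.1°) tan(+0.000°) = -0.0000, h₀ = 1.5708 rad.
Bracket: h₀ sin ϕ sin δ + cos ϕ cos δ sin h₀ = 1.5708×0.78908×0.00000 + 0.61429×1.00000×1.00000 = 0.000000 + 0.614290 = 0.614290.
Q̄ = (S_0/π) × [bracket] = (1361/π) × 0.614290 = 266.1 W/m².

Q̄ ≈ 266 W/m²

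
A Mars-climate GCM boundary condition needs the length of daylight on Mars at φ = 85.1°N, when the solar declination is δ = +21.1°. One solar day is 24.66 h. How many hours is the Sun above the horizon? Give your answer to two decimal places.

Sunrise equation: cos H₀ = −tan φ · tan δ = -4.5010 ≤ −1, so the Sun never sets (polar day) and H₀ = π.
Daylight = 2H₀/(2π) × 24.66 h = (3.1416/π) × 24.66 = 24.66 h.

24.66 h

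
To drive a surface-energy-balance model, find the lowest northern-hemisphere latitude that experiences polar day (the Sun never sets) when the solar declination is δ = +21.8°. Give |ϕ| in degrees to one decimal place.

|ϕ| = 68.2°

Polar day requires cos h₀ = −tan ϕ tan δ ≤ −1, i.e. tan ϕ tan δ ≥ 1.
The boundary is |tan ϕ| · |tan δ| = 1, so |ϕ| = 90° − |δ| = 90° − 21.8° = 68.2° in the northern hemisphere.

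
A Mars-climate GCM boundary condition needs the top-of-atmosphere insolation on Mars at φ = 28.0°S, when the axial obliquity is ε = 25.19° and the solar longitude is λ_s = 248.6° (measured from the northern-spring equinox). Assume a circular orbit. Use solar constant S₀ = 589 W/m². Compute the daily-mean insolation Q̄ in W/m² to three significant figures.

Solar declination: sin δ = sin ε · sin λ_s = sin 25.19° × sin 248.6° = -0.39628, so δ = -23.346°.
cos H₀ = −tan(-28.0°) tan(-23.346°) = -0.2295, H₀ = 1.8024 rad.
Bracket: H₀ sin φ sin δ + cos φ cos δ sin H₀ = 1.8024×-0.46947×-0.39628 + 0.88295×0.91813×0.97331 = 0.335321 + 0.789026 = 1.124347.
Q̄ = (S₀/π) × [bracket] = (589/π) × 1.124347 = 210.8 W/m².

Q̄ ≈ 211 W/m²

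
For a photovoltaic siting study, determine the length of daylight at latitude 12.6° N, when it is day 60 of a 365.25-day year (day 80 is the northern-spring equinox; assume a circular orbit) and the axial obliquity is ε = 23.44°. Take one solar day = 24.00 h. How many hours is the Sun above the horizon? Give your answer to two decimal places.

Solar longitude: λ_s = 360° × (60 − 80)/365.25 = -19.713°, i.e. -19.713° + 360° = 340.287°.
sin δ = sin 23.44° × sin 340.287° = -0.13417, so δ = -7.711°.
cos H₀ = −tan φ · tan δ = −tan(+12.6°) × tan(-7.711°) = 0.0303, so H₀ = 1.5405 rad = 88.27°.
Daylight = 2H₀/(2π) × 24.00 h = (1.5405/π) × 24.00 = 11.77 h.

11.77 h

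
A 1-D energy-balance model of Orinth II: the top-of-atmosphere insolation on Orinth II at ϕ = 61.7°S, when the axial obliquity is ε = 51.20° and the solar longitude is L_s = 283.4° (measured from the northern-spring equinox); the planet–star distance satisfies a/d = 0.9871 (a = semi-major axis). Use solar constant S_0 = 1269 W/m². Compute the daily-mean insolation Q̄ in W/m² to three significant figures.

Q̄ ≈ 825 W/m²

Solar declination: sin δ = sin ε · sin L_s = sin 51.20° × sin 283.4° = -0.75812, so δ = -49.299°.
cos h₀ = −tan(-61.7°) tan(-49.299°) = -2.1591 ≤ −1 ⇒ polar day, h₀ = π.
Bracket: h₀ sin ϕ sin δ + cos ϕ cos δ sin h₀ = 3.1416×-0.88048×-0.75812 + 0.47409×0.65211×0.00000 = 2.097048 + 0.000000 = 2.097048.
Inverse-square distance factor (a/d)² = 0.9871² = 0.974366.
Q̄ = (S_0/π) × 0.974366 × [bracket] = (1269/π) × 0.974366 × 2.097048 = 825.4 W/m².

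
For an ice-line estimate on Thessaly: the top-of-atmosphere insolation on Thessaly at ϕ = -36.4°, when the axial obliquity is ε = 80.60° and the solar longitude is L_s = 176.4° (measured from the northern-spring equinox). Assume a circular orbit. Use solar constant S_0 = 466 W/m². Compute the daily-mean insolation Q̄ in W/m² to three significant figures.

Q̄ ≈ 111 W/m²

Solar declination: sin δ = sin ε · sin L_s = sin 80.60° × sin 176.4° = 0.06195, so δ = +3.552°.
cos h₀ = −tan(-36.4°) tan(+3.552°) = 0.0458, h₀ = 1.5250 rad.
Bracket: h₀ sin ϕ sin δ + cos ϕ cos δ sin h₀ = 1.5250×-0.59342×0.06195 + 0.80489×0.99808×0.99895 = -0.056063 + 0.802501 = 0.746438.
Q̄ = (S_0/π) × [bracket] = (466/π) × 0.746438 = 110.7 W/m².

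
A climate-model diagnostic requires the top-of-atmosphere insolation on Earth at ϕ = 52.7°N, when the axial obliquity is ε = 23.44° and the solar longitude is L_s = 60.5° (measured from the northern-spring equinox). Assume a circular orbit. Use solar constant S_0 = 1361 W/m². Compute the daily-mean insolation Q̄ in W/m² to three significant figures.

Solar declination: sin δ = sin ε · sin L_s = sin 23.44° × sin 60.5° = 0.34622, so δ = +20.256°.
cos h₀ = −tan(+52.7°) tan(+20.256°) = -0.4844, h₀ = 2.0765 rad.
Bracket: h₀ sin ϕ sin δ + cos ϕ cos δ sin h₀ = 2.0765×0.79547×0.34622 + 0.60599×0.93815×0.87483 = 0.571884 + 0.497349 = 1.069233.
Q̄ = (S_0/π) × [bracket] = (1361/π) × 1.069233 = 463.2 W/m².

Q̄ ≈ 463 W/m²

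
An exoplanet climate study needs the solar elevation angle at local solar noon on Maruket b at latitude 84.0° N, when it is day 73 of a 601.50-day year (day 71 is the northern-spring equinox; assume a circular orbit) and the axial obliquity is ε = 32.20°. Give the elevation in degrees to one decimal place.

Solar longitude: λ_s = 360° × (73 − 71)/601.50 = 1.197°.
sin δ = sin 32.20° × sin 1.197° = 0.01113, so δ = +0.638°.
At local noon the hour angle is zero, so the zenith angle equals |φ − δ| = |+84.0° − (+0.638°)| = 83.362°.
Elevation = 90° − 83.362° = 6.6°.

6.6°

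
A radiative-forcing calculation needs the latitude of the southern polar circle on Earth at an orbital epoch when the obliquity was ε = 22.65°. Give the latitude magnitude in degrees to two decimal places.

The polar circle is the lowest latitude that experiences at least one full rotation of continuous darkness at the northern-summer solstice; it lies at |φ| = 90° − ε = 90° − 22.65° = 67.35°.

67.35°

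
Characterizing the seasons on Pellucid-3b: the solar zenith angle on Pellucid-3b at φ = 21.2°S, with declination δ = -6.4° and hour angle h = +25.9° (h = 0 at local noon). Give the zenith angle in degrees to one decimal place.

cos θ_z = sin φ sin δ + cos φ cos δ cos h = 0.040310 + 0.833452 = 0.873762.
θ_z = arccos(0.873762) = 29.1°.

θ_z = 29.1°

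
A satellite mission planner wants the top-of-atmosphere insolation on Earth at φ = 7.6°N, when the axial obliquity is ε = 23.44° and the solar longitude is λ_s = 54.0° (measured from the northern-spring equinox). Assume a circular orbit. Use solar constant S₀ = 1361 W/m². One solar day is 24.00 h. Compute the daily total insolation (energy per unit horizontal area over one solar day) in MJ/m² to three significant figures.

Solar declination: sin δ = sin ε · sin λ_s = sin 23.44° × sin 54.0° = 0.32182, so δ = +18.773°.
cos H₀ = −tan(+7.6°) tan(+18.773°) = -0.0454, H₀ = 1.6162 rad.
Bracket: H₀ sin φ sin δ + cos φ cos δ sin H₀ = 1.6162×0.13226×0.32182 + 0.99122×0.94680×0.99897 = 0.068792 + 0.937520 = 1.006312.
Q̄ = (S₀/π) × [bracket] = (1361/π) × 1.006312 = 435.95 W/m².
Daily total = Q̄ × 24.00 h × 3600 s/h = 435.95 × 24.00 × 3600 / 10⁶ = 37.67 MJ/m².

37.7 MJ/m²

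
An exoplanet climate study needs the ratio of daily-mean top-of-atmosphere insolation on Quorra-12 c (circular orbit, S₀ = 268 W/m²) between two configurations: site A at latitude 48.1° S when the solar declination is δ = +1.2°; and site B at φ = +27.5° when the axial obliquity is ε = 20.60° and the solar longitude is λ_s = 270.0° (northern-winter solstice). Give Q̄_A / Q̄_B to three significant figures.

Q̄_A / Q̄_B ≈ 1.09

— Configuration A (φ=-48.1°):
cos H₀ = −tan(-48.1°) tan(+1.200°) = 0.0233, H₀ = 1.5474 rad.
Bracket: H₀ sin φ sin δ + cos φ cos δ sin H₀ = 1.5474×-0.74431×0.02094 + 0.66783×0.99978×0.99973 = -0.024118 + 0.667503 = 0.643385.
Q̄ = (S₀/π) × [bracket] = (268/π) × 0.643385 = 54.885 W/m².
— Configuration B (φ=+27.5°):
Solar declination: sin δ = sin ε · sin λ_s = sin 20.60° × sin 270.0° = -0.35184, so δ = -20.600°.
cos H₀ = −tan(+27.5°) tan(-20.600°) = 0.1957, H₀ = 1.3739 rad.
Bracket: H₀ sin φ sin δ + cos φ cos δ sin H₀ = 1.3739×0.46175×-0.35184 + 0.88701×0.93606×0.98067 = -0.223207 + 0.814245 = 0.591038.
Q̄ = (S₀/π) × [bracket] = (268/π) × 0.591038 = 50.420 W/m².
Ratio Q̄_A / Q̄_B = 54.885 / 50.420 = 1.089.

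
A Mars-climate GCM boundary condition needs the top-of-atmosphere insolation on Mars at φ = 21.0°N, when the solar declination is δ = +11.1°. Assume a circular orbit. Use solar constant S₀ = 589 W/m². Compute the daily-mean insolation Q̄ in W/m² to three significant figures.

cos H₀ = −tan(+21.0°) tan(+11.100°) = -0.0753, H₀ = 1.6462 rad.
Bracket: H₀ sin φ sin δ + cos φ cos δ sin H₀ = 1.6462×0.35837×0.19252 + 0.93358×0.98129×0.99716 = 0.113577 + 0.913511 = 1.027088.
Q̄ = (S₀/π) × [bracket] = (589/π) × 1.027088 = 192.6 W/m².

Q̄ ≈ 193 W/m²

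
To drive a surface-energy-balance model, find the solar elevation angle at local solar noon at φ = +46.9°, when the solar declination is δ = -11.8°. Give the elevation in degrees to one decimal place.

31.3°

At local noon the hour angle is zero, so the zenith angle equals |φ − δ| = |+46.9° − (-11.800°)| = 58.700°.
Elevation = 90° − 58.700° = 31.3°.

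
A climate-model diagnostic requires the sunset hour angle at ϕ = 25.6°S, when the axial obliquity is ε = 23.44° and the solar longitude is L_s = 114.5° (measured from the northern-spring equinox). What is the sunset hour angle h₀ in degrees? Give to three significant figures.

h₀ = 79.3°

Solar declination: sin δ = sin ε · sin L_s = sin 23.44° × sin 114.5° = 0.36197, so δ = +21.221°.
cos h₀ = −tan ϕ · tan δ = −tan(-25.6°) × tan(+21.221°) = 0.1860, so h₀ = 1.3837 rad = 79.28°.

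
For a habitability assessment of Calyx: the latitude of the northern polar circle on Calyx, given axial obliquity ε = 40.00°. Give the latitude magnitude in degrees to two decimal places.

The polar circle is the lowest latitude that experiences at least one full rotation of continuous daylight at the northern-summer solstice; it lies at |ϕ| = 90° − ε = 90° − 40.00° = 50.00°.

50.00°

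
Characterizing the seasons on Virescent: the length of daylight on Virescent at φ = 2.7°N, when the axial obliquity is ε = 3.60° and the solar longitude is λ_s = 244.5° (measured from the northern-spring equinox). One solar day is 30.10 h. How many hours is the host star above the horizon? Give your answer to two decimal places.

Solar declination: sin δ = sin ε · sin λ_s = sin 3.60° × sin 244.5° = -0.05667, so δ = -3.249°.
cos H₀ = −tan φ · tan δ = −tan(+2.7°) × tan(-3.249°) = 0.0027, so H₀ = 1.5681 rad = 89.85°.
Daylight = 2H₀/(2π) × 30.10 h = (1.5681/π) × 30.10 = 15.02 h.

15.02 h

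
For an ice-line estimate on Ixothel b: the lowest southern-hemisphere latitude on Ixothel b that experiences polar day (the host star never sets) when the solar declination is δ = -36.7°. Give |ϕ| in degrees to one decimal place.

Polar day requires cos h₀ = −tan ϕ tan δ ≤ −1, i.e. tan ϕ tan δ ≥ 1.
The boundary is |tan ϕ| · |tan δ| = 1, so |ϕ| = 90° − |δ| = 90° − 36.7° = 53.3° in the southern hemisphere.

|ϕ| = 53.3°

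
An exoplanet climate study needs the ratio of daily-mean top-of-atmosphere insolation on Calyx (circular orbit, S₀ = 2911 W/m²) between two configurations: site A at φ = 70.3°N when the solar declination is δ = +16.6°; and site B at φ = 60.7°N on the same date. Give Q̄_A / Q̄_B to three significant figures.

— Configuration A (φ=+70.3°):
cos H₀ = −tan(+70.3°) tan(+16.600°) = -0.8326, H₀ = 2.5546 rad.
Bracket: H₀ sin φ sin δ + cos φ cos δ sin H₀ = 2.5546×0.94147×0.28569 + 0.33710×0.95832×0.55388 = 0.687107 + 0.178931 = 0.866038.
Q̄ = (S₀/π) × [bracket] = (2911/π) × 0.866038 = 802.47 W/m².
— Configuration B (φ=+60.7°):
cos H₀ = −tan(+60.7°) tan(+16.600°) = -0.5312, H₀ = 2.1308 rad.
Bracket: H₀ sin φ sin δ + cos φ cos δ sin H₀ = 2.1308×0.87207×0.28569 + 0.48938×0.95832×0.84723 = 0.530871 + 0.397336 = 0.928207.
Q̄ = (S₀/π) × [bracket] = (2911/π) × 0.928207 = 860.08 W/m².
Ratio Q̄_A / Q̄_B = 802.47 / 860.08 = 0.9330.

Q̄_A / Q̄_B ≈ 0.933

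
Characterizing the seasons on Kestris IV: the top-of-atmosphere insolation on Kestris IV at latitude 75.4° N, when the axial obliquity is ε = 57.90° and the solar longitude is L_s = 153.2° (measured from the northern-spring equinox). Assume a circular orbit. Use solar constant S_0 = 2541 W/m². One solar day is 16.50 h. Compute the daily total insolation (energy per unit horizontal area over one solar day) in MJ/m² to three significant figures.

Solar declination: sin δ = sin ε · sin L_s = sin 57.90° × sin 153.2° = 0.38195, so δ = +22.454°.
cos h₀ = −tan(+75.4°) tan(+22.454°) = -1.5866 ≤ −1 ⇒ polar day, h₀ = π.
Bracket: h₀ sin ϕ sin δ + cos ϕ cos δ sin h₀ = 3.1416×0.96771×0.38195 + 0.25207×0.92418×0.00000 = 1.161188 + 0.000000 = 1.161188.
Q̄ = (S_0/π) × [bracket] = (2541/π) × 1.161188 = 939.20 W/m².
Daily total = Q̄ × 16.50 h × 3600 s/h = 939.20 × 16.50 × 3600 / 10⁶ = 55.79 MJ/m².

55.8 MJ/m²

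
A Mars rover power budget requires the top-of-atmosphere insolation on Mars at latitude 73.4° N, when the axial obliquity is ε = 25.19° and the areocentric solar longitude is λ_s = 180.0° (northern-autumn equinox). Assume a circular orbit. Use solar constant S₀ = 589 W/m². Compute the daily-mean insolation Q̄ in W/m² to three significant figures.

Q̄ ≈ 53.6 W/m²

sin δ = sin 25.19° × sin 180.0° = 0.00000, so δ = +0.000°.
cos H₀ = −tan(+73.4°) tan(+0.000°) = -0.0000, H₀ = 1.5708 rad.
Bracket: H₀ sin φ sin δ + cos φ cos δ sin H₀ = 1.5708×0.95832×0.00000 + 0.28569×1.00000×1.00000 = 0.000000 + 0.285690 = 0.285690.
Q̄ = (S₀/π) × [bracket] = (589/π) × 0.285690 = 53.56 W/m².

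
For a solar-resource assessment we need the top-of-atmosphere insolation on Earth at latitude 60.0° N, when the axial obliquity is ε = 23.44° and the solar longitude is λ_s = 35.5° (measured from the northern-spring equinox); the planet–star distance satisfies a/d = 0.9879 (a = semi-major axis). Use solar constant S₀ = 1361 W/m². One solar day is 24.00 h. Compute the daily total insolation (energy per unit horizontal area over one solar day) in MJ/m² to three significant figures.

30.8 MJ/m²

Solar declination: sin δ = sin ε · sin λ_s = sin 23.44° × sin 35.5° = 0.23100, so δ = +13.356°.
cos H₀ = −tan(+60.0°) tan(+13.356°) = -0.4112, H₀ = 1.9946 rad.
Bracket: H₀ sin φ sin δ + cos φ cos δ sin H₀ = 1.9946×0.86603×0.23100 + 0.50000×0.97295×0.91154 = 0.399026 + 0.443441 = 0.842467.
Inverse-square distance factor (a/d)² = 0.9879² = 0.975946.
Q̄ = (S₀/π) × 0.975946 × [bracket] = (1361/π) × 0.975946 × 0.842467 = 356.19 W/m².
Daily total = Q̄ × 24.00 h × 3600 s/h = 356.19 × 24.00 × 3600 / 10⁶ = 30.77 MJ/m².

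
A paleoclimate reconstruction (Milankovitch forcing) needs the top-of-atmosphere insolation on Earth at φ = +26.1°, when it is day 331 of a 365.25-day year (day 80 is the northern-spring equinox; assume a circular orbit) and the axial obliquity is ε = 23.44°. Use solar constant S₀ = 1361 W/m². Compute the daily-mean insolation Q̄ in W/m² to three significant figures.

Solar longitude: λ_s = 360° × (331 − 80)/365.25 = 247.392°.
sin δ = sin 23.44° × sin 247.392° = -0.36722, so δ = -21.544°.
cos H₀ = −tan(+26.1°) tan(-21.544°) = 0.1934, H₀ = 1.3762 rad.
Bracket: H₀ sin φ sin δ + cos φ cos δ sin H₀ = 1.3762×0.43994×-0.36722 + 0.89803×0.93013×0.98112 = -0.222332 + 0.819514 = 0.597182.
Q̄ = (S₀/π) × [bracket] = (1361/π) × 0.597182 = 258.7 W/m².

Q̄ ≈ 259 W/m²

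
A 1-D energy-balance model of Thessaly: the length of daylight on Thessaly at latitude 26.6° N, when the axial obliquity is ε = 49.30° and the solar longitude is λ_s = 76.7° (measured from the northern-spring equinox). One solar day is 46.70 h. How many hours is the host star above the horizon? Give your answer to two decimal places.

Solar declination: sin δ = sin ε · sin λ_s = sin 49.30° × sin 76.7° = 0.73780, so δ = +47.544°.
cos H₀ = −tan φ · tan δ = −tan(+26.6°) × tan(+47.544°) = -0.5473, so H₀ = 2.1500 rad = 123.18°.
Daylight = 2H₀/(2π) × 46.70 h = (2.1500/π) × 46.70 = 31.96 h.

31.96 h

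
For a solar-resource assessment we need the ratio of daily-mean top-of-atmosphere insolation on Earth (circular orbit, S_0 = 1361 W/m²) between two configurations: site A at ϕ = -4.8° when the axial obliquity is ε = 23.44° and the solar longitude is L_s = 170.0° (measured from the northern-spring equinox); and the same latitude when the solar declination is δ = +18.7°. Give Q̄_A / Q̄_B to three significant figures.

Q̄_A / Q̄_B ≈ 1.09

— Configuration A (ϕ=-4.8°):
Solar declination: sin δ = sin ε · sin L_s = sin 23.44° × sin 170.0° = 0.06908, so δ = +3.961°.
cos h₀ = −tan(-4.8°) tan(+3.961°) = 0.0058, h₀ = 1.5650 rad.
Bracket: h₀ sin ϕ sin δ + cos ϕ cos δ sin h₀ = 1.5650×-0.08368×0.06908 + 0.99649×0.99761×0.99998 = -0.009047 + 0.994089 = 0.985042.
Q̄ = (S_0/π) × [bracket] = (1361/π) × 0.985042 = 426.74 W/m².
— Configuration B (ϕ=-4.8°):
cos h₀ = −tan(-4.8°) tan(+18.700°) = 0.0284, h₀ = 1.5424 rad.
Bracket: h₀ sin ϕ sin δ + cos ϕ cos δ sin h₀ = 1.5424×-0.08368×0.32061 + 0.99649×0.94721×0.99960 = -0.041381 + 0.943508 = 0.902127.
Q̄ = (S_0/π) × [bracket] = (1361/π) × 0.902127 = 390.82 W/m².
Ratio Q̄_A / Q̄_B = 426.74 / 390.82 = 1.092.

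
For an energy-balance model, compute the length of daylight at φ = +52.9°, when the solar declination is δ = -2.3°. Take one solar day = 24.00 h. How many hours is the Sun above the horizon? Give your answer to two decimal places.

cos H₀ = −tan φ · tan δ = −tan(+52.9°) × tan(-2.300°) = 0.0531, so H₀ = 1.5177 rad = 86.96°.
Daylight = 2H₀/(2π) × 24.00 h = (1.5177/π) × 24.00 = 11.59 h.

11.59 h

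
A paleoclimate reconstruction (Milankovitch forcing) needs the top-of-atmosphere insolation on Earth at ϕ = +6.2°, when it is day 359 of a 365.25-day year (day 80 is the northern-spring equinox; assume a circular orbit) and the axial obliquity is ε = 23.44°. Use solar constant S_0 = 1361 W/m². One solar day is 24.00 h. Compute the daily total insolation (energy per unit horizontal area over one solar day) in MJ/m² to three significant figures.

Solar longitude: L_s = 360° × (359 − 80)/365.25 = 274.990°.
sin δ = sin 23.44° × sin 274.990° = -0.39628, so δ = -23.346°.
cos h₀ = −tan(+6.2°) tan(-23.346°) = 0.0469, h₀ = 1.5239 rad.
Bracket: h₀ sin ϕ sin δ + cos ϕ cos δ sin h₀ = 1.5239×0.10800×-0.39628 + 0.99415×0.91813×0.99890 = -0.065220 + 0.911755 = 0.846535.
Q̄ = (S_0/π) × [bracket] = (1361/π) × 0.846535 = 366.74 W/m².
Daily total = Q̄ × 24.00 h × 3600 s/h = 366.74 × 24.00 × 3600 / 10⁶ = 31.69 MJ/m².

31.7 MJ/m²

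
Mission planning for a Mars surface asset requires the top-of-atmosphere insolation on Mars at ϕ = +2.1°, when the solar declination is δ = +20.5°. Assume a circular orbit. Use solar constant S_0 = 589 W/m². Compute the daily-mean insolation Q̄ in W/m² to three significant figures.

Q̄ ≈ 179 W/m²

cos h₀ = −tan(+2.1°) tan(+20.500°) = -0.0137, h₀ = 1.5845 rad.
Bracket: h₀ sin ϕ sin δ + cos ϕ cos δ sin h₀ = 1.5845×0.03664×0.35021 + 0.99933×0.93667×0.99991 = 0.020332 + 0.935958 = 0.956290.
Q̄ = (S_0/π) × [bracket] = (589/π) × 0.956290 = 179.3 W/m².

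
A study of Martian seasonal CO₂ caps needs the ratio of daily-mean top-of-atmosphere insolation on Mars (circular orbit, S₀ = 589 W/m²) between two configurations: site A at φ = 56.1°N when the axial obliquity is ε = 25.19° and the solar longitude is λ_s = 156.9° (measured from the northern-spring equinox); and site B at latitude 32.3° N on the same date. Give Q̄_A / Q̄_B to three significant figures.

Q̄_A / Q̄_B ≈ 0.803

— Configuration A (φ=+56.1°):
Solar declination: sin δ = sin ε · sin λ_s = sin 25.19° × sin 156.9° = 0.16699, so δ = +9.613°.
cos H₀ = −tan(+56.1°) tan(+9.613°) = -0.2520, H₀ = 1.8256 rad.
Bracket: H₀ sin φ sin δ + cos φ cos δ sin H₀ = 1.8256×0.83001×0.16699 + 0.55775×0.98596×0.96772 = 0.253034 + 0.532168 = 0.785202.
Q̄ = (S₀/π) × [bracket] = (589/π) × 0.785202 = 147.21 W/m².
— Configuration B (φ=+32.3°):
cos H₀ = −tan(+32.3°) tan(+9.613°) = -0.1071, H₀ = 1.6781 rad.
Bracket: H₀ sin φ sin δ + cos φ cos δ sin H₀ = 1.6781×0.53435×0.16699 + 0.84526×0.98596×0.99425 = 0.149739 + 0.828601 = 0.978340.
Q̄ = (S₀/π) × [bracket] = (589/π) × 0.978340 = 183.42 W/m².
Ratio Q̄_A / Q̄_B = 147.21 / 183.42 = 0.8026.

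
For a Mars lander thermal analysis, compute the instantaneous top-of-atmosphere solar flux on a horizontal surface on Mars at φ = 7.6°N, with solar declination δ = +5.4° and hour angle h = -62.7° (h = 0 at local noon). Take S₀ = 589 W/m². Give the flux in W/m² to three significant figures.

cos θ_z = sin φ sin δ + cos φ cos δ cos h = 0.012446 + 0.452603 = 0.465049.
Flux = S₀ · cos θ_z = 589 × 0.465049 = 273.9 W/m².

274 W/m²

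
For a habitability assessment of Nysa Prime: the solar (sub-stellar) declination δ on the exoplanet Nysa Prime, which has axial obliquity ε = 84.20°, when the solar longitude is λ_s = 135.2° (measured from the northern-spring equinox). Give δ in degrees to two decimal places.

δ = +44.51°

sin δ = sin ε · sin λ_s = sin 84.20° × sin 135.2° = 0.701027.
δ = arcsin(0.701027) = +44.51°.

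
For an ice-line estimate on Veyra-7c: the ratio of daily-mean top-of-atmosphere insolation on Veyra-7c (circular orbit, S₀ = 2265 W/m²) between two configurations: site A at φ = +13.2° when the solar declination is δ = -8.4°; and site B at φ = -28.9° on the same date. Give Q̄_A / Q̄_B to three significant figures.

— Configuration A (φ=+13.2°):
cos H₀ = −tan(+13.2°) tan(-8.400°) = 0.0346, H₀ = 1.5362 rad.
Bracket: H₀ sin φ sin δ + cos φ cos δ sin H₀ = 1.5362×0.22835×-0.14608 + 0.97358×0.98927×0.99940 = -0.051244 + 0.962556 = 0.911312.
Q̄ = (S₀/π) × [bracket] = (2265/π) × 0.911312 = 657.03 W/m².
— Configuration B (φ=-28.9°):
cos H₀ = −tan(-28.9°) tan(-8.400°) = -0.0815, H₀ = 1.6524 rad.
Bracket: H₀ sin φ sin δ + cos φ cos δ sin H₀ = 1.6524×-0.48328×-0.14608 + 0.87546×0.98927×0.99667 = 0.116655 + 0.863182 = 0.979837.
Q̄ = (S₀/π) × [bracket] = (2265/π) × 0.979837 = 706.43 W/m².
Ratio Q̄_A / Q̄_B = 657.03 / 706.43 = 0.9301.

Q̄_A / Q̄_B ≈ 0.930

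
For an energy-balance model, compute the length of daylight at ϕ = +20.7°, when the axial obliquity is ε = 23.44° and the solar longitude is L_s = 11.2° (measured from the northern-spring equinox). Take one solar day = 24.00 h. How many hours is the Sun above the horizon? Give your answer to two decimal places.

12.22 h

Solar declination: sin δ = sin ε · sin L_s = sin 23.44° × sin 11.2° = 0.07726, so δ = +4.431°.
cos h₀ = −tan ϕ · tan δ = −tan(+20.7°) × tan(+4.431°) = -0.0293, so h₀ = 1.6001 rad = 91.68°.
Daylight = 2h₀/(2π) × 24.00 h = (1.6001/π) × 24.00 = 12.22 h.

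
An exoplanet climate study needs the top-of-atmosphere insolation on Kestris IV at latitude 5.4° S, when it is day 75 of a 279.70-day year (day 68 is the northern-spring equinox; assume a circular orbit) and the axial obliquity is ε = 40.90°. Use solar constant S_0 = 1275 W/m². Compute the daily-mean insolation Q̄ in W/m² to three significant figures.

Q̄ ≈ 396 W/m²

Solar longitude: L_s = 360° × (75 − 68)/279.70 = 9.010°.
sin δ = sin 40.90° × sin 9.010° = 0.10253, so δ = +5.885°.
cos h₀ = −tan(-5.4°) tan(+5.885°) = 0.0097, h₀ = 1.5611 rad.
Bracket: h₀ sin ϕ sin δ + cos ϕ cos δ sin h₀ = 1.5611×-0.09411×0.10253 + 0.99556×0.99473×0.99995 = -0.015063 + 0.990264 = 0.975201.
Q̄ = (S_0/π) × [bracket] = (1275/π) × 0.975201 = 395.8 W/m².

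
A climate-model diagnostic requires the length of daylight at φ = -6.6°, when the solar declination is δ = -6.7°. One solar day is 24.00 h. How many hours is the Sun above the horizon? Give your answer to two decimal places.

cos H₀ = −tan φ · tan δ = −tan(-6.6°) × tan(-6.700°) = -0.0136, so H₀ = 1.5844 rad = 90.78°.
Daylight = 2H₀/(2π) × 24.00 h = (1.5844/π) × 24.00 = 12.10 h.

12.10 h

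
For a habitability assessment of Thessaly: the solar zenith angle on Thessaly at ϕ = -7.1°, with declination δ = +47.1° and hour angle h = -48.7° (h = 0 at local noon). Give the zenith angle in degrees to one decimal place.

cos θ_z = sin ϕ sin δ + cos ϕ cos δ cos h = -0.090543 + 0.445832 = 0.355289.
θ_z = arccos(0.355289) = 69.2°.

θ_z = 69.2°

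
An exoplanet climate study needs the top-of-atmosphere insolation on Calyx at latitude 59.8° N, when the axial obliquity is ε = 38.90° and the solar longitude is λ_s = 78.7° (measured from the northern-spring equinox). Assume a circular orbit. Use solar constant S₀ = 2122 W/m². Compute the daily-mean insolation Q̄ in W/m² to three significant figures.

Q̄ ≈ 1.13e+03 W/m²

Solar declination: sin δ = sin ε · sin λ_s = sin 38.90° × sin 78.7° = 0.61579, so δ = +38.009°.
cos H₀ = −tan(+59.8°) tan(+38.009°) = -1.3428 ≤ −1 ⇒ polar day, H₀ = π.
Bracket: H₀ sin φ sin δ + cos φ cos δ sin H₀ = 3.1416×0.86427×0.61579 + 0.50302×0.78791×0.00000 = 1.671987 + 0.000000 = 1.671987.
Q̄ = (S₀/π) × [bracket] = (2122/π) × 1.671987 = 1129 W/m².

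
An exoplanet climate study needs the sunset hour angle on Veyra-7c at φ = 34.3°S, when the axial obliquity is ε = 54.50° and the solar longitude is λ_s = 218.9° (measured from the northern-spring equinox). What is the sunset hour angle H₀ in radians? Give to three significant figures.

H₀ = 1.99 rad

Solar declination: sin δ = sin ε · sin λ_s = sin 54.50° × sin 218.9° = -0.51123, so δ = -30.746°.
cos H₀ = −tan φ · tan δ = −tan(-34.3°) × tan(-30.746°) = -0.4058, so H₀ = 1.9886 rad = 113.94°.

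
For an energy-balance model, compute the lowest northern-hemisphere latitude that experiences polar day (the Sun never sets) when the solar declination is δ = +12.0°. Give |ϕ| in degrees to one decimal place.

Polar day requires cos h₀ = −tan ϕ tan δ ≤ −1, i.e. tan ϕ tan δ ≥ 1.
The boundary is |tan ϕ| · |tan δ| = 1, so |ϕ| = 90° − |δ| = 90° − 12.0° = 78.0° in the northern hemisphere.

|ϕ| = 78.0°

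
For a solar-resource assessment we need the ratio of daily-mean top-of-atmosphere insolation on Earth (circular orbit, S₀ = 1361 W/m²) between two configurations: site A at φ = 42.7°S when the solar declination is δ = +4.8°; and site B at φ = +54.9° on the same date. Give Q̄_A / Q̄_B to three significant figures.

— Configuration A (φ=-42.7°):
cos H₀ = −tan(-42.7°) tan(+4.800°) = 0.0775, H₀ = 1.4932 rad.
Bracket: H₀ sin φ sin δ + cos φ cos δ sin H₀ = 1.4932×-0.67816×0.08368 + 0.73491×0.99649×0.99699 = -0.084737 + 0.730126 = 0.645389.
Q̄ = (S₀/π) × [bracket] = (1361/π) × 0.645389 = 279.60 W/m².
— Configuration B (φ=+54.9°):
cos H₀ = −tan(+54.9°) tan(+4.800°) = -0.1195, H₀ = 1.6906 rad.
Bracket: H₀ sin φ sin δ + cos φ cos δ sin H₀ = 1.6906×0.81815×0.08368 + 0.57501×0.99649×0.99284 = 0.115743 + 0.568889 = 0.684632.
Q̄ = (S₀/π) × [bracket] = (1361/π) × 0.684632 = 296.60 W/m².
Ratio Q̄_A / Q̄_B = 279.60 / 296.60 = 0.9427.

Q̄_A / Q̄_B ≈ 0.943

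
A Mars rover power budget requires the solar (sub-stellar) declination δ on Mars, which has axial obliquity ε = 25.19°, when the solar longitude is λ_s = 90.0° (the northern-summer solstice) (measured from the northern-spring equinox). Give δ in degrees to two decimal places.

δ = +25.19°

sin δ = sin ε · sin λ_s = sin 25.19° × sin 90.0° = 0.425621.
δ = arcsin(0.425621) = +25.19°.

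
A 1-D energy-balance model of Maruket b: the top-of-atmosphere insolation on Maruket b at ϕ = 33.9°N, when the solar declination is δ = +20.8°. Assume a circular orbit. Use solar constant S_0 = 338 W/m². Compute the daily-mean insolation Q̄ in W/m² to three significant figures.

cos h₀ = −tan(+33.9°) tan(+20.800°) = -0.2553, h₀ = 1.8289 rad.
Bracket: h₀ sin ϕ sin δ + cos ϕ cos δ sin h₀ = 1.8289×0.55775×0.35511 + 0.83001×0.93483×0.96687 = 0.362237 + 0.750212 = 1.112449.
Q̄ = (S_0/π) × [bracket] = (338/π) × 1.112449 = 119.7 W/m².

Q̄ ≈ 120 W/m²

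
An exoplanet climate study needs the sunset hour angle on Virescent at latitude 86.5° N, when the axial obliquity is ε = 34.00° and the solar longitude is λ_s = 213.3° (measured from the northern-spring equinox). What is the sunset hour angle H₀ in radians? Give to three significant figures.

Solar declination: sin δ = sin ε · sin λ_s = sin 34.00° × sin 213.3° = -0.30701, so δ = -17.879°.
cos H₀ = −tan φ · tan δ = 5.2743 ≥ 1, so the host star never rises (polar night) and H₀ = 0.

H₀ = 0.00 rad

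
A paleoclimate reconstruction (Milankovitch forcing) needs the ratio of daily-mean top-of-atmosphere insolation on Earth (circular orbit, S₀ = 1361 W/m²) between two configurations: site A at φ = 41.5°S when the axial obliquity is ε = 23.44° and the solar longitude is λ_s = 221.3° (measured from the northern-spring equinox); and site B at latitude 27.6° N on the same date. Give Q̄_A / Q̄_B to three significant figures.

— Configuration A (φ=-41.5°):
Solar declination: sin δ = sin ε · sin λ_s = sin 23.44° × sin 221.3° = -0.26254, so δ = -15.221°.
cos H₀ = −tan(-41.5°) tan(-15.221°) = -0.2407, H₀ = 1.8139 rad.
Bracket: H₀ sin φ sin δ + cos φ cos δ sin H₀ = 1.8139×-0.66262×-0.26254 + 0.74896×0.96492×0.97059 = 0.315554 + 0.701432 = 1.016986.
Q̄ = (S₀/π) × [bracket] = (1361/π) × 1.016986 = 440.58 W/m².
— Configuration B (φ=+27.6°):
cos H₀ = −tan(+27.6°) tan(-15.221°) = 0.1422, H₀ = 1.4281 rad.
Bracket: H₀ sin φ sin δ + cos φ cos δ sin H₀ = 1.4281×0.46330×-0.26254 + 0.88620×0.96492×0.98983 = -0.173707 + 0.846416 = 0.672709.
Q̄ = (S₀/π) × [bracket] = (1361/π) × 0.672709 = 291.43 W/m².
Ratio Q̄_A / Q̄_B = 440.58 / 291.43 = 1.512.

Q̄_A / Q̄_B ≈ 1.51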